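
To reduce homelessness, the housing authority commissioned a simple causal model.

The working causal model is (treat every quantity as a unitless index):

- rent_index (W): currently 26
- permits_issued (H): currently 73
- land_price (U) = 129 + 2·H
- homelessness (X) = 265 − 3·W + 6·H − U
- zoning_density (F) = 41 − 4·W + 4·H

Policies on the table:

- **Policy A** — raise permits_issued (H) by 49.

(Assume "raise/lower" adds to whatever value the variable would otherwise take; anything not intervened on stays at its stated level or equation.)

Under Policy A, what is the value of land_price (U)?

Policy A (H + 49):
  H = 73 + 49 = 122
  U = 129 + 2·122 = 373

373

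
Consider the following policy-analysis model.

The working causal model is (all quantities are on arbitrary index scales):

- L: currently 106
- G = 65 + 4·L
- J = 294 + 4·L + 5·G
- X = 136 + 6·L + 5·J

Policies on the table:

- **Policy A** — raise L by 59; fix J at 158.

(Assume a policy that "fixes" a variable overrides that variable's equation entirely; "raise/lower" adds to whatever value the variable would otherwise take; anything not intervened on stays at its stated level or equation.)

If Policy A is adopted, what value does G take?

Policy A (L + 59, J := 158):
  L = 106 + 59 = 165
  G = 65 + 4·165 = 725

725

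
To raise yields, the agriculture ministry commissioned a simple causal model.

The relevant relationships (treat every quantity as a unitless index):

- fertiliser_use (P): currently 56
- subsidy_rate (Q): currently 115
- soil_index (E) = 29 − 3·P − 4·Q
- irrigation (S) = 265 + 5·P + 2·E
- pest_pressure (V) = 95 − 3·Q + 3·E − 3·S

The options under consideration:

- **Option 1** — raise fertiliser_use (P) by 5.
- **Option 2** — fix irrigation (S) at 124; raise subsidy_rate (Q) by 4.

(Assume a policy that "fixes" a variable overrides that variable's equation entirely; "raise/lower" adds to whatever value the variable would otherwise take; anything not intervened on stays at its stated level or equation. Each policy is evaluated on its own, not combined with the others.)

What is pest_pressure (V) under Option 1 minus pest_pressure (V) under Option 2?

2361

Option 1 (P + 5):
  P = 56 + 5 = 61
  Q = 115
  E = 29 − 3·61 − 4·115 = -614
  S = 265 + 5·61 + 2·(-614) = -658
  V = 95 − 3·115 + 3·(-614) − 3·(-658) = -118
Option 2 (S := 124, Q + 4):
  P = 56
  Q = 115 + 4 = 119
  E = 29 − 3·56 − 4·119 = -615
  S = 124
  V = 95 − 3·119 + 3·(-615) − 3·124 = -2479
V: -118 − (-2479) = 2361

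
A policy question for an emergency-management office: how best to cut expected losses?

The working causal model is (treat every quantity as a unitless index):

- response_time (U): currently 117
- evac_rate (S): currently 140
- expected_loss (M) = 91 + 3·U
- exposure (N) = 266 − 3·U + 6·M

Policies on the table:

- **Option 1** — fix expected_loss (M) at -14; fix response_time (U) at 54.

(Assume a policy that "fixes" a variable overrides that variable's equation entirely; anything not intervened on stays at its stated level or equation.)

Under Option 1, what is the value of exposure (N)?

Option 1 (M := -14, U := 54):
  U = 54
  M = -14
  N = 266 − 3·54 + 6·(-14) = 20

20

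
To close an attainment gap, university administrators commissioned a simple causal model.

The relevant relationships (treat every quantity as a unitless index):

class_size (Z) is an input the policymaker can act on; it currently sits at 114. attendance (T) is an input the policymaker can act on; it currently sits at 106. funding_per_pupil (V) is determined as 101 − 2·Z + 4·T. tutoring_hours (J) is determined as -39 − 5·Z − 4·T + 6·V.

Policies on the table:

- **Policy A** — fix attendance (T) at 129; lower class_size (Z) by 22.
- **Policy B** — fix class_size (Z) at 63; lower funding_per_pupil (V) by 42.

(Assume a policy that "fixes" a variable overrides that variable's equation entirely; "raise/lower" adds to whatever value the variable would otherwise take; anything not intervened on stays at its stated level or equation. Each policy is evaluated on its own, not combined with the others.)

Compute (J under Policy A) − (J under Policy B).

219

Policy A (T := 129, Z − 22):
  Z = 114 − 22 = 92
  T = 129
  V = 101 − 2·92 + 4·129 = 433
  J = -39 − 5·92 − 4·129 + 6·433 = 1583
Policy B (Z := 63, V − 42):
  Z = 63
  T = 106
  V = 101 − 2·63 + 4·106 (−42 from intervention) = 357
  J = -39 − 5·63 − 4·106 + 6·357 = 1364
J: 1583 − 1364 = 219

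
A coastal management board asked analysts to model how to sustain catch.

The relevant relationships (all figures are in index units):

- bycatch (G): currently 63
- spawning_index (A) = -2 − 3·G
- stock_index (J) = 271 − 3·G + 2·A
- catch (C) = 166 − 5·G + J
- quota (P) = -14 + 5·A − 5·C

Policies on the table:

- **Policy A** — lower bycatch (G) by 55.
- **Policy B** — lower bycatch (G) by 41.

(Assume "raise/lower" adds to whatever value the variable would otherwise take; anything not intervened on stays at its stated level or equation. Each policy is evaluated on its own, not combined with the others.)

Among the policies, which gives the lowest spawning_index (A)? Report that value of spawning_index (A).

-68

Policy A (G − 55):
  G = 63 − 55 = 8
  A = -2 − 3·8 = -26
Policy B (G − 41):
  G = 63 − 41 = 22
  A = -2 − 3·22 = -68
Comparing — Policy A: A=-26, Policy B: A=-68. Lowest is -68 (Policy B).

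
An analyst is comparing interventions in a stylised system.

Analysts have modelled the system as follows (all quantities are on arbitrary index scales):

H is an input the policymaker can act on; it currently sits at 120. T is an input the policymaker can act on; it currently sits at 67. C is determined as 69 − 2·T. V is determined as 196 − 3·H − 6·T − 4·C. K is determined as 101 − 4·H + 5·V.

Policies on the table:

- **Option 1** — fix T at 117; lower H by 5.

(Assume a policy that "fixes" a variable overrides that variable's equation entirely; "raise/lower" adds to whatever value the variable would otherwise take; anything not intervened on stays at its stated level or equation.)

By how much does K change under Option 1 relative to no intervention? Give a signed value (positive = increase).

Baseline:
  H = 120
  T = 67
  C = 69 − 2·67 = -65
  V = 196 − 3·120 − 6·67 − 4·(-65) = -306
  K = 101 − 4·120 + 5·(-306) = -1909
Option 1 (T := 117, H − 5):
  H = 120 − 5 = 115
  T = 117
  C = 69 − 2·117 = -165
  V = 196 − 3·115 − 6·117 − 4·(-165) = -191
  K = 101 − 4·115 + 5·(-191) = -1314
Change in K: -1314 − (-1909) = 595

595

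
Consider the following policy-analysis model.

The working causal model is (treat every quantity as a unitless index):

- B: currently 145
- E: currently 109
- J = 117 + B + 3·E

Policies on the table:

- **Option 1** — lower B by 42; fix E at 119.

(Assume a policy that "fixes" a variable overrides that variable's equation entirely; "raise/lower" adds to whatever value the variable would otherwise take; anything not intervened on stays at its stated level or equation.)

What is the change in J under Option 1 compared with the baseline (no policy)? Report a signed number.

Baseline:
  B = 145
  E = 109
  J = 117 + 145 + 3·109 = 589
Option 1 (B − 42, E := 119):
  B = 145 − 42 = 103
  E = 119
  J = 117 + 103 + 3·119 = 577
Change in J: 577 − 589 = -12

-12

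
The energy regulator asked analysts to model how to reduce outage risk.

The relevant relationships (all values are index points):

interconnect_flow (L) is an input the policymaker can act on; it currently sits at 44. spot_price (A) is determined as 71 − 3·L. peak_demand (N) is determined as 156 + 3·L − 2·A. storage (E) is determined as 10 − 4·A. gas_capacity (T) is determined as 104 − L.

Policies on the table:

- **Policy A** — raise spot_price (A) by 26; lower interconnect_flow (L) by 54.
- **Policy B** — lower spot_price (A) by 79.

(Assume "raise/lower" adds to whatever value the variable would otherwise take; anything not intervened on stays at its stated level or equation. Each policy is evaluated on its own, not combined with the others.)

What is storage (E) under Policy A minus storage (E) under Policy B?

Policy A (A + 26, L − 54):
  L = 44 − 54 = -10
  A = 71 − 3·(-10) (+26 from intervention) = 127
  E = 10 − 4·127 = -498
Policy B (A − 79):
  L = 44
  A = 71 − 3·44 (−79 from intervention) = -140
  E = 10 − 4·(-140) = 570
E: -498 − 570 = -1068

-1068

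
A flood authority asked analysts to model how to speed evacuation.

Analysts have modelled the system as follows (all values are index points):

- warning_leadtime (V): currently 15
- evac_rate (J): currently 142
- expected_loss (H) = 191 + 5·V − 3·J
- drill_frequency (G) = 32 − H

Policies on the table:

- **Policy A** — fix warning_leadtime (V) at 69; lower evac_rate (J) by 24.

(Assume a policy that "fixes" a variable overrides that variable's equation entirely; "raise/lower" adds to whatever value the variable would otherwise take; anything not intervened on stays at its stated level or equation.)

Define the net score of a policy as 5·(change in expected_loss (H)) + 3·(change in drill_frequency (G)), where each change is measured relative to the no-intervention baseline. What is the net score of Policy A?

684

Baseline:
  V = 15
  J = 142
  H = 191 + 5·15 − 3·142 = -160
  G = 32 − (-160) = 192
Policy A (V := 69, J − 24):
  V = 69
  J = 142 − 24 = 118
  H = 191 + 5·69 − 3·118 = 182
  G = 32 − 182 = -150
ΔH = 182 − (-160) = 342; ΔG = -150 − 192 = -342
Score = 5·342 + 3·(-342) = 684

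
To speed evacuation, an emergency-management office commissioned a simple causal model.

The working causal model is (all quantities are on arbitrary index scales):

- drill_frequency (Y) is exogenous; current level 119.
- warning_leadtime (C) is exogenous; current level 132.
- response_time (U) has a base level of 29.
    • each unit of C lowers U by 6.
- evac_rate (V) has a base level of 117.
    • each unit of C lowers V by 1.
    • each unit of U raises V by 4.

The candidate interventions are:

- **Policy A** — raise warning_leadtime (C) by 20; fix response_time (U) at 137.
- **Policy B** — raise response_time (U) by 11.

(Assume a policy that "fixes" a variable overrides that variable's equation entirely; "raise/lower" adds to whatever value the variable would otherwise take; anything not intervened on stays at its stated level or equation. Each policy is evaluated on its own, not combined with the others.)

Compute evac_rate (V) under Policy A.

513

Policy A (C + 20, U := 137):
  C = 132 + 20 = 152
  U = 137
  V = 117 − 152 + 4·137 = 513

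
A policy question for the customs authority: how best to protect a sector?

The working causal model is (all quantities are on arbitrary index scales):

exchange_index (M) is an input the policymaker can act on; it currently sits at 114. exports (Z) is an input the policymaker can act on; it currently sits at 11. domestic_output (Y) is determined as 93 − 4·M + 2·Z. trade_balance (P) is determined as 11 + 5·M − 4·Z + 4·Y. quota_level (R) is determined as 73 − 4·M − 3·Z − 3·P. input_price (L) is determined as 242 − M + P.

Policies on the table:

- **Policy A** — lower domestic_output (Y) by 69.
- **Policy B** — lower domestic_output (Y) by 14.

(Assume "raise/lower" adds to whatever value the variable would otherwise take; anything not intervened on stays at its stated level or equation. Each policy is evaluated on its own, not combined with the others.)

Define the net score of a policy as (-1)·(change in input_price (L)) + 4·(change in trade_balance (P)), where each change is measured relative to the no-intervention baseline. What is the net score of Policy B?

Baseline:
  M = 114
  Z = 11
  Y = 93 − 4·114 + 2·11 = -341
  P = 11 + 5·114 − 4·11 + 4·(-341) = -827
  L = 242 − 114 + (-827) = -699
Policy B (Y − 14):
  M = 114
  Z = 11
  Y = 93 − 4·114 + 2·11 (−14 from intervention) = -355
  P = 11 + 5·114 − 4·11 + 4·(-355) = -883
  L = 242 − 114 + (-883) = -755
ΔL = -755 − (-699) = -56; ΔP = -883 − (-827) = -56
Score = (-1)·(-56) + 4·(-56) = -168

-168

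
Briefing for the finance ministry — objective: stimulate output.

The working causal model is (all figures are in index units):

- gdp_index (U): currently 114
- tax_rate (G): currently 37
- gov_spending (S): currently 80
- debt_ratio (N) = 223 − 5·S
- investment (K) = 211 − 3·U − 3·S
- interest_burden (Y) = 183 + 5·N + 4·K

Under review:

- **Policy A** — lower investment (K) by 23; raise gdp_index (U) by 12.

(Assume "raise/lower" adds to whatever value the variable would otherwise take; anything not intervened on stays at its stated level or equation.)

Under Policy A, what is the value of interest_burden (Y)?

Policy A (K − 23, U + 12):
  U = 114 + 12 = 126
  S = 80
  N = 223 − 5·80 = -177
  K = 211 − 3·126 − 3·80 (−23 from intervention) = -430
  Y = 183 + 5·(-177) + 4·(-430) = -2422

-2422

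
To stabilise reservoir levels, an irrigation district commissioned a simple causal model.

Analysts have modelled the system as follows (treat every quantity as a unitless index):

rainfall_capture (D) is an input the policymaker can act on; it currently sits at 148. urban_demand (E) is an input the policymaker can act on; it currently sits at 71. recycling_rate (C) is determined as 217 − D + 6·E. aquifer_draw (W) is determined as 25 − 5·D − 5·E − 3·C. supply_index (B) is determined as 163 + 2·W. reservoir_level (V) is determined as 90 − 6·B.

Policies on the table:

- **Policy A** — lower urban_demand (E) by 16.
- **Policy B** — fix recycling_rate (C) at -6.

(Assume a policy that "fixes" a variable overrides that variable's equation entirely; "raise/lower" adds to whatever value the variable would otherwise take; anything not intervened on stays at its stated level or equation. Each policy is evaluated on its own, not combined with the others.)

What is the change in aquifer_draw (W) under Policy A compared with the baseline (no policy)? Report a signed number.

368

Baseline:
  D = 148
  E = 71
  C = 217 − 148 + 6·71 = 495
  W = 25 − 5·148 − 5·71 − 3·495 = -2555
Policy A (E − 16):
  D = 148
  E = 71 − 16 = 55
  C = 217 − 148 + 6·55 = 399
  W = 25 − 5·148 − 5·55 − 3·399 = -2187
Change in W: -2187 − (-2555) = 368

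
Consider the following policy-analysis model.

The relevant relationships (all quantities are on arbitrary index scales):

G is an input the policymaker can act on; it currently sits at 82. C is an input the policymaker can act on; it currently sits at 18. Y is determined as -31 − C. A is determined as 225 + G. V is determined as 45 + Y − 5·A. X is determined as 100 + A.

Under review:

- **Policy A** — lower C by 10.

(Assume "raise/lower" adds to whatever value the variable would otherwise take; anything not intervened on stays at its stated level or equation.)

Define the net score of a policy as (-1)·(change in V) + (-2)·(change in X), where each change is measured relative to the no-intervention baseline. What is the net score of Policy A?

-10

Baseline:
  G = 82
  C = 18
  Y = -31 − 18 = -49
  A = 225 + 82 = 307
  V = 45 + (-49) − 5·307 = -1539
  X = 100 + 307 = 407
Policy A (C − 10):
  G = 82
  C = 18 − 10 = 8
  Y = -31 − 8 = -39
  A = 225 + 82 = 307
  V = 45 + (-39) − 5·307 = -1529
  X = 100 + 307 = 407
ΔV = -1529 − (-1539) = 10; ΔX = 407 − 407 = 0
Score = (-1)·10 + (-2)·0 = -10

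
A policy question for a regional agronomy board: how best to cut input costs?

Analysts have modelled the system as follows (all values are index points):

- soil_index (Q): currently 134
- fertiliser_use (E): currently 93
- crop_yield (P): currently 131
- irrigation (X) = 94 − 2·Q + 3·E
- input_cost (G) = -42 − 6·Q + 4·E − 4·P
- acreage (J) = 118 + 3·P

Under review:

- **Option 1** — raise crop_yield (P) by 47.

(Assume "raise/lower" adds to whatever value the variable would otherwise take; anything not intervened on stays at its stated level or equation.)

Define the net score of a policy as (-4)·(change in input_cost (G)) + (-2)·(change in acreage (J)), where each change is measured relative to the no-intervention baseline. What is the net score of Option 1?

470

Baseline:
  Q = 134
  E = 93
  P = 131
  G = -42 − 6·134 + 4·93 − 4·131 = -998
  J = 118 + 3·131 = 511
Option 1 (P + 47):
  Q = 134
  E = 93
  P = 131 + 47 = 178
  G = -42 − 6·134 + 4·93 − 4·178 = -1186
  J = 118 + 3·178 = 652
ΔG = -1186 − (-998) = -188; ΔJ = 652 − 511 = 141
Score = (-4)·(-188) + (-2)·141 = 470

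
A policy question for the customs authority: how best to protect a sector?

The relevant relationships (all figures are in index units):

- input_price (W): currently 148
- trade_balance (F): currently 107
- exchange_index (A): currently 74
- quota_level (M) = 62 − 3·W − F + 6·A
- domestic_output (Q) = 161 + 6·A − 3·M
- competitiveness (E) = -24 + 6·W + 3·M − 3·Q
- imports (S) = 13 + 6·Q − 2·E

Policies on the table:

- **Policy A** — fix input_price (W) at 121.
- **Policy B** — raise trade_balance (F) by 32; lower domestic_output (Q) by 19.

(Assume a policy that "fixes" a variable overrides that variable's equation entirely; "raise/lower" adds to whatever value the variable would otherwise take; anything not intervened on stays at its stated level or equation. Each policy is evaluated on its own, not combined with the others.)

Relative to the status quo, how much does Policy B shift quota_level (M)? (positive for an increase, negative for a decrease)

-32

Baseline:
  W = 148
  F = 107
  A = 74
  M = 62 − 3·148 − 107 + 6·74 = -45
Policy B (F + 32, Q − 19):
  W = 148
  F = 107 + 32 = 139
  A = 74
  M = 62 − 3·148 − 139 + 6·74 = -77
Change in M: -77 − (-45) = -32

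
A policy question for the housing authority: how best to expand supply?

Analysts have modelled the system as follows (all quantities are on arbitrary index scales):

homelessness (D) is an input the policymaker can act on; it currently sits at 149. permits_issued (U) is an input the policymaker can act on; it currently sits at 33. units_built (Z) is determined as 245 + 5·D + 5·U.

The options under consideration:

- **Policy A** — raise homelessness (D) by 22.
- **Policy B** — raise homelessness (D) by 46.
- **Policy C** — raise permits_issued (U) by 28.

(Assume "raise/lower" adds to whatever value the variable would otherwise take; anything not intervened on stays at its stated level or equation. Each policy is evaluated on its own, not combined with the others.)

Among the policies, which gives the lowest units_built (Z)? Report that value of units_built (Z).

1265

Policy A (D + 22):
  D = 149 + 22 = 171
  U = 33
  Z = 245 + 5·171 + 5·33 = 1265
Policy B (D + 46):
  D = 149 + 46 = 195
  U = 33
  Z = 245 + 5·195 + 5·33 = 1385
Policy C (U + 28):
  D = 149
  U = 33 + 28 = 61
  Z = 245 + 5·149 + 5·61 = 1295
Comparing — Policy A: Z=1265, Policy B: Z=1385, Policy C: Z=1295. Lowest is 1265 (Policy A).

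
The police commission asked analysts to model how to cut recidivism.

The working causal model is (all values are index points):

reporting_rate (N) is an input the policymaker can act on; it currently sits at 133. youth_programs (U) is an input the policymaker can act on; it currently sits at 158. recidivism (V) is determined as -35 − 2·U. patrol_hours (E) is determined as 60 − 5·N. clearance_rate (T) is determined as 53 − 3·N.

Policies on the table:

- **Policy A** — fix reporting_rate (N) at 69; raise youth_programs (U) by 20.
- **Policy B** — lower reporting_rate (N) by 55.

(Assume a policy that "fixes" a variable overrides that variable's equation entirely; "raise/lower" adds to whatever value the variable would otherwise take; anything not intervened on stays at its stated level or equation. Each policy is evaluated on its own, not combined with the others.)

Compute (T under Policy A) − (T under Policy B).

Policy A (N := 69, U + 20):
  N = 69
  T = 53 − 3·69 = -154
Policy B (N − 55):
  N = 133 − 55 = 78
  T = 53 − 3·78 = -181
T: -154 − (-181) = 27

27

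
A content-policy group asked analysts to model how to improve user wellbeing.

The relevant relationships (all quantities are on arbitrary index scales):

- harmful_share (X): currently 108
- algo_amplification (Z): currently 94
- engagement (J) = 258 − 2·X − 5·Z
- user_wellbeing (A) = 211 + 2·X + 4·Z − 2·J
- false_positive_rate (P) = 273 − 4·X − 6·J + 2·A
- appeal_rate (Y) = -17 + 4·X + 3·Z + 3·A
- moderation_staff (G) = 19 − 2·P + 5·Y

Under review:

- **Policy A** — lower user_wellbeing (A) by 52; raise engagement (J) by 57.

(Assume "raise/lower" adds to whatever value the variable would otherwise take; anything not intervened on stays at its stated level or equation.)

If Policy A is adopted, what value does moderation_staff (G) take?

Policy A (A − 52, J + 57):
  X = 108
  Z = 94
  J = 258 − 2·108 − 5·94 (+57 from intervention) = -371
  A = 211 + 2·108 + 4·94 − 2·(-371) (−52 from intervention) = 1493
  P = 273 − 4·108 − 6·(-371) + 2·1493 = 5053
  Y = -17 + 4·108 + 3·94 + 3·1493 = 5176
  G = 19 − 2·5053 + 5·5176 = 15793

15793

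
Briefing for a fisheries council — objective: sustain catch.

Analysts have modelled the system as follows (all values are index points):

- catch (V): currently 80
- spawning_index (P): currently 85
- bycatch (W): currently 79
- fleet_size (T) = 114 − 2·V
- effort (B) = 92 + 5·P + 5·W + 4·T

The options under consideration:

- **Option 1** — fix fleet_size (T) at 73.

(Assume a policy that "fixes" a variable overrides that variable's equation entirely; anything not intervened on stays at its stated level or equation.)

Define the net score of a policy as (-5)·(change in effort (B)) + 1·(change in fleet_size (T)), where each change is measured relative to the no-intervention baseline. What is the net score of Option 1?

Baseline:
  V = 80
  P = 85
  W = 79
  T = 114 − 2·80 = -46
  B = 92 + 5·85 + 5·79 + 4·(-46) = 728
Option 1 (T := 73):
  V = 80
  P = 85
  W = 79
  T = 73
  B = 92 + 5·85 + 5·79 + 4·73 = 1204
ΔB = 1204 − 728 = 476; ΔT = 73 − (-46) = 119
Score = (-5)·476 + 1·119 = -2261

-2261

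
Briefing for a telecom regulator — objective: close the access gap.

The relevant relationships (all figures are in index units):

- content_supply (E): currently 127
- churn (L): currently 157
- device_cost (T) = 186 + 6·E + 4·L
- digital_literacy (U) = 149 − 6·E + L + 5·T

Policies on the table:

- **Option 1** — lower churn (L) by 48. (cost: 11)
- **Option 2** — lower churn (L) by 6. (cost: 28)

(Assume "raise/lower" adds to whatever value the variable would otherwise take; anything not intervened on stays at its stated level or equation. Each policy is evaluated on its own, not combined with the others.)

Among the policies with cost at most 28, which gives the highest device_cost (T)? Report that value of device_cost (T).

Option 1 (L − 48):
  E = 127
  L = 157 − 48 = 109
  T = 186 + 6·127 + 4·109 = 1384
Option 2 (L − 6):
  E = 127
  L = 157 − 6 = 151
  T = 186 + 6·127 + 4·151 = 1552
Comparing — Option 1: T=1384, Option 2: T=1552. Highest is 1552 (Option 2).

1552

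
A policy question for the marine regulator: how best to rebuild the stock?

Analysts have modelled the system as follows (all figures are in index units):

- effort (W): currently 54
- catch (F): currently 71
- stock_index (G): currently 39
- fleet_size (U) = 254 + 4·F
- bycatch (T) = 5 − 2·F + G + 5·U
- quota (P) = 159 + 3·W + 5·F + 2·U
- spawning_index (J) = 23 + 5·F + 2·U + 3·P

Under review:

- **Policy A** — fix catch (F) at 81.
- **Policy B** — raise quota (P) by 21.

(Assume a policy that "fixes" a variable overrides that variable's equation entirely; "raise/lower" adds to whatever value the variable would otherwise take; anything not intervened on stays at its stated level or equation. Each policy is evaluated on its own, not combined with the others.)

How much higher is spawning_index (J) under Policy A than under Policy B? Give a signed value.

Policy A (F := 81):
  W = 54
  F = 81
  U = 254 + 4·81 = 578
  P = 159 + 3·54 + 5·81 + 2·578 = 1882
  J = 23 + 5·81 + 2·578 + 3·1882 = 7230
Policy B (P + 21):
  W = 54
  F = 71
  U = 254 + 4·71 = 538
  P = 159 + 3·54 + 5·71 + 2·538 (+21 from intervention) = 1773
  J = 23 + 5·71 + 2·538 + 3·1773 = 6773
J: 7230 − 6773 = 457

457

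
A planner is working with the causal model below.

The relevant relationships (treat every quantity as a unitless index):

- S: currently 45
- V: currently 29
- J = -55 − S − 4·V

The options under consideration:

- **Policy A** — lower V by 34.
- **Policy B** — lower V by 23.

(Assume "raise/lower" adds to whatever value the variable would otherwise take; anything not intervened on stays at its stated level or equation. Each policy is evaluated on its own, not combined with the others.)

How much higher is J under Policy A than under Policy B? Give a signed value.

Policy A (V − 34):
  S = 45
  V = 29 − 34 = -5
  J = -55 − 45 − 4·(-5) = -80
Policy B (V − 23):
  S = 45
  V = 29 − 23 = 6
  J = -55 − 45 − 4·6 = -124
J: -80 − (-124) = 44

44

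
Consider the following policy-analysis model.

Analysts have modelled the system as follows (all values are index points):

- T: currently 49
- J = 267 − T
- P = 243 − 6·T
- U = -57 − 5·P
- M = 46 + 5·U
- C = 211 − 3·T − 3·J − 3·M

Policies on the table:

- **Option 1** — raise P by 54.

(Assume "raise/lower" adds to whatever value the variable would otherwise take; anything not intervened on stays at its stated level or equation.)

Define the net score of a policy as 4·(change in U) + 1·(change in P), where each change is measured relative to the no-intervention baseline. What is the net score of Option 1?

-1026

Baseline:
  T = 49
  P = 243 − 6·49 = -51
  U = -57 − 5·(-51) = 198
Option 1 (P + 54):
  T = 49
  P = 243 − 6·49 (+54 from intervention) = 3
  U = -57 − 5·3 = -72
ΔU = -72 − 198 = -270; ΔP = 3 − (-51) = 54
Score = 4·(-270) + 1·54 = -1026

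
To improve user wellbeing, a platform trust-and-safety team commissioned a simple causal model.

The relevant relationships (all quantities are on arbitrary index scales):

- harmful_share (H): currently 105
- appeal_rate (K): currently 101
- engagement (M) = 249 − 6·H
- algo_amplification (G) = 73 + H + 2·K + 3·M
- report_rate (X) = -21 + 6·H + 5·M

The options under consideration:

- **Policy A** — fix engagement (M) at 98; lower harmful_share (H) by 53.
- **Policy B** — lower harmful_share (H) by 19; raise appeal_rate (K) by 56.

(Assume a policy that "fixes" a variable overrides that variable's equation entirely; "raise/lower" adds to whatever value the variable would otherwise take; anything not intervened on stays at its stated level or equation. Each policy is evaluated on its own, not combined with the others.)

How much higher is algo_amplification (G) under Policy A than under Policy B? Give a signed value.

Policy A (M := 98, H − 53):
  H = 105 − 53 = 52
  K = 101
  M = 98
  G = 73 + 52 + 2·101 + 3·98 = 621
Policy B (H − 19, K + 56):
  H = 105 − 19 = 86
  K = 101 + 56 = 157
  M = 249 − 6·86 = -267
  G = 73 + 86 + 2·157 + 3·(-267) = -328
G: 621 − (-328) = 949

949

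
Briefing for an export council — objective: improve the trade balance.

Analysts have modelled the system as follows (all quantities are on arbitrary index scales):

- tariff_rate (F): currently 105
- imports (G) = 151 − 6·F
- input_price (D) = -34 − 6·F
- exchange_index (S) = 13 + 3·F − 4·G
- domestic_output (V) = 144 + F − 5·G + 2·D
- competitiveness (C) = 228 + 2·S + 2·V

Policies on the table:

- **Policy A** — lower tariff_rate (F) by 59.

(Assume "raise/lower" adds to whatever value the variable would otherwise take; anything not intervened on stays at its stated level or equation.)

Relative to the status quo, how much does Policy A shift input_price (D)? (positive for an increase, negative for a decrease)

Baseline:
  F = 105
  D = -34 − 6·105 = -664
Policy A (F − 59):
  F = 105 − 59 = 46
  D = -34 − 6·46 = -310
Change in D: -310 − (-664) = 354

354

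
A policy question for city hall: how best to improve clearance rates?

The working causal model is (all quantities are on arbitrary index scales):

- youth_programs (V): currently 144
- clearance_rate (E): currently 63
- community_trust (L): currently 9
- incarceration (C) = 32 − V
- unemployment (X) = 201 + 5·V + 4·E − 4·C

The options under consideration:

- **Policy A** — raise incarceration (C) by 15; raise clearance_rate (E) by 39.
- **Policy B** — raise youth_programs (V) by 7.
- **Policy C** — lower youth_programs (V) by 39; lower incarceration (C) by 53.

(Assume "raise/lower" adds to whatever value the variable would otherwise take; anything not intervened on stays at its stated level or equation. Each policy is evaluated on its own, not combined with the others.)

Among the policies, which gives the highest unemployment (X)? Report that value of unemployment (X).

Policy A (C + 15, E + 39):
  V = 144
  E = 63 + 39 = 102
  C = 32 − 144 (+15 from intervention) = -97
  X = 201 + 5·144 + 4·102 − 4·(-97) = 1717
Policy B (V + 7):
  V = 144 + 7 = 151
  E = 63
  C = 32 − 151 = -119
  X = 201 + 5·151 + 4·63 − 4·(-119) = 1684
Policy C (V − 39, C − 53):
  V = 144 − 39 = 105
  E = 63
  C = 32 − 105 (−53 from intervention) = -126
  X = 201 + 5·105 + 4·63 − 4·(-126) = 1482
Comparing — Policy A: X=1717, Policy B: X=1684, Policy C: X=1482. Highest is 1717 (Policy A).

1717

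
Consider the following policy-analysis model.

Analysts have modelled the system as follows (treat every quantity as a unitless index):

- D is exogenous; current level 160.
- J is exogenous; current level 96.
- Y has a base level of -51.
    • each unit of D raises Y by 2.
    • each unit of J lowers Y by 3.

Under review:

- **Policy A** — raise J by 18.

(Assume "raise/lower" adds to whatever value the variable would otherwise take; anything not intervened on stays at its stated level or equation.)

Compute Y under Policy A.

-73

Policy A (J + 18):
  D = 160
  J = 96 + 18 = 114
  Y = -51 + 2·160 − 3·114 = -73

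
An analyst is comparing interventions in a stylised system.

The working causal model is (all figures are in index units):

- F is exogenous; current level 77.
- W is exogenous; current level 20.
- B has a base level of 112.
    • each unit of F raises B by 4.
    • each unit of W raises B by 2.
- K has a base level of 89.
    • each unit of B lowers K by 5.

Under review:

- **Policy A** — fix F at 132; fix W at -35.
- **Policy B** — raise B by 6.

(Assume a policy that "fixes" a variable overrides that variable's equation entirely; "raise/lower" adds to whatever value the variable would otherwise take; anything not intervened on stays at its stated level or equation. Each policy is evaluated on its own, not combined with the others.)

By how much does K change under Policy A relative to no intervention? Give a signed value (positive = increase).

Baseline:
  F = 77
  W = 20
  B = 112 + 4·77 + 2·20 = 460
  K = 89 − 5·460 = -2211
Policy A (F := 132, W := -35):
  F = 132
  W = -35
  B = 112 + 4·132 + 2·(-35) = 570
  K = 89 − 5·570 = -2761
Change in K: -2761 − (-2211) = -550

-550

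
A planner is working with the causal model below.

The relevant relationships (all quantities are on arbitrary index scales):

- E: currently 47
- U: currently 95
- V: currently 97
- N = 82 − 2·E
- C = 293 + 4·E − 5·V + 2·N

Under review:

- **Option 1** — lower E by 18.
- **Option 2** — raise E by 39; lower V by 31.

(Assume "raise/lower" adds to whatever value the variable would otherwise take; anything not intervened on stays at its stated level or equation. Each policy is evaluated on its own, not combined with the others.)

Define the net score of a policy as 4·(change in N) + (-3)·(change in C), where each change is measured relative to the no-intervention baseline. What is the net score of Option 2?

-777

Baseline:
  E = 47
  V = 97
  N = 82 − 2·47 = -12
  C = 293 + 4·47 − 5·97 + 2·(-12) = -28
Option 2 (E + 39, V − 31):
  E = 47 + 39 = 86
  V = 97 − 31 = 66
  N = 82 − 2·86 = -90
  C = 293 + 4·86 − 5·66 + 2·(-90) = 127
ΔN = -90 − (-12) = -78; ΔC = 127 − (-28) = 155
Score = 4·(-78) + (-3)·155 = -777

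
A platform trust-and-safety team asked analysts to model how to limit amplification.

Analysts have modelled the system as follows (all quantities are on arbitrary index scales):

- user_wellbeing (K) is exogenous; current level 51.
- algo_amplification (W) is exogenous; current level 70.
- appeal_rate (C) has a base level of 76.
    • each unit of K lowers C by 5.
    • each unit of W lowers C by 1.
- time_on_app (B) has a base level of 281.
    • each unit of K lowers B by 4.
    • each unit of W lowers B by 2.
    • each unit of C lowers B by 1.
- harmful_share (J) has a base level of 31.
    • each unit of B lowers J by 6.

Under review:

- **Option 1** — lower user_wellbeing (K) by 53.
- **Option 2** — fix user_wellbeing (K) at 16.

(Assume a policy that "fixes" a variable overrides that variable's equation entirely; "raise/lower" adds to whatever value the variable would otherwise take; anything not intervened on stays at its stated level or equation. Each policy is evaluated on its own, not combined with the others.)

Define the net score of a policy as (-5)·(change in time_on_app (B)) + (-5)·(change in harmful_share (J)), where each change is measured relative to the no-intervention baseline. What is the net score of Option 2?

Baseline:
  K = 51
  W = 70
  C = 76 − 5·51 − 70 = -249
  B = 281 − 4·51 − 2·70 − (-249) = 186
  J = 31 − 6·186 = -1085
Option 2 (K := 16):
  K = 16
  W = 70
  C = 76 − 5·16 − 70 = -74
  B = 281 − 4·16 − 2·70 − (-74) = 151
  J = 31 − 6·151 = -875
ΔB = 151 − 186 = -35; ΔJ = -875 − (-1085) = 210
Score = (-5)·(-35) + (-5)·210 = -875

-875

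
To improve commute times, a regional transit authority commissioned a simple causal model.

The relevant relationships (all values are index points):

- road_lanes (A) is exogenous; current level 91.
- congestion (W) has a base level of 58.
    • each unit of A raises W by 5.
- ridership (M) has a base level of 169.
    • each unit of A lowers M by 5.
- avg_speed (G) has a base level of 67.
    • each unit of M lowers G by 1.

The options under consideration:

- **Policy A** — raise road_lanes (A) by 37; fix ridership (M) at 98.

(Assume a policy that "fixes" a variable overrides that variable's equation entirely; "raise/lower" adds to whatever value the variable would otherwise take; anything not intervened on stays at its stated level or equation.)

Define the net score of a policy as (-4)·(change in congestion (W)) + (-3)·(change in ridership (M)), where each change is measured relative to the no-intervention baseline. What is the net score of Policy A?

Baseline:
  A = 91
  W = 58 + 5·91 = 513
  M = 169 − 5·91 = -286
Policy A (A + 37, M := 98):
  A = 91 + 37 = 128
  W = 58 + 5·128 = 698
  M = 98
ΔW = 698 − 513 = 185; ΔM = 98 − (-286) = 384
Score = (-4)·185 + (-3)·384 = -1892

-1892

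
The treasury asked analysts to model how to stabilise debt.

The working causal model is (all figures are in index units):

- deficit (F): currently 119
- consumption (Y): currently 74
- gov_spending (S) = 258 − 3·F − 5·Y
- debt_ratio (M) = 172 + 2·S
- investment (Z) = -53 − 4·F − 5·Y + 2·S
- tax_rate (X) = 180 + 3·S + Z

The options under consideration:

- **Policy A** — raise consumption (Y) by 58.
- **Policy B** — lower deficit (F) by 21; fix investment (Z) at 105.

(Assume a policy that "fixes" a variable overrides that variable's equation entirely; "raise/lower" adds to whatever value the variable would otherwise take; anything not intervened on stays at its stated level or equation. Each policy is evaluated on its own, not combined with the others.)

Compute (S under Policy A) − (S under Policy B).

-353

Policy A (Y + 58):
  F = 119
  Y = 74 + 58 = 132
  S = 258 − 3·119 − 5·132 = -759
Policy B (F − 21, Z := 105):
  F = 119 − 21 = 98
  Y = 74
  S = 258 − 3·98 − 5·74 = -406
S: -759 − (-406) = -353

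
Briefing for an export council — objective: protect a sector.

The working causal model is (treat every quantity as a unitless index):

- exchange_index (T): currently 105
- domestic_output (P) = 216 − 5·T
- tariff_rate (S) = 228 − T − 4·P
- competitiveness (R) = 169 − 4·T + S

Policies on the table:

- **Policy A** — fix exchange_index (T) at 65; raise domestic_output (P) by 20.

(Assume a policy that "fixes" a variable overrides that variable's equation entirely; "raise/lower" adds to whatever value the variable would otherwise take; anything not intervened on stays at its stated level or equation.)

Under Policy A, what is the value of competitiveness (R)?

Policy A (T := 65, P + 20):
  T = 65
  P = 216 − 5·65 (+20 from intervention) = -89
  S = 228 − 65 − 4·(-89) = 519
  R = 169 − 4·65 + 519 = 428

428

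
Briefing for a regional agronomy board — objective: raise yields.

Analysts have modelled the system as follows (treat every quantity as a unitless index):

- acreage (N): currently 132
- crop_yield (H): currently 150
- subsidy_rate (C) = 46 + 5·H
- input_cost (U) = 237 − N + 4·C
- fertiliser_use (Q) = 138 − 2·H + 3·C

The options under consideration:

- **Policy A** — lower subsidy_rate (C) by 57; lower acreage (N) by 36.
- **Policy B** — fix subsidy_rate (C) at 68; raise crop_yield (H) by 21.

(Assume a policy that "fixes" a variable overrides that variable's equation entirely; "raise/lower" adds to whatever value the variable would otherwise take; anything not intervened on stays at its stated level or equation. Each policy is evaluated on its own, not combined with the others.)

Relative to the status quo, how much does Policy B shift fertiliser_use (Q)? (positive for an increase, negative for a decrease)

-2226

Baseline:
  H = 150
  C = 46 + 5·150 = 796
  Q = 138 − 2·150 + 3·796 = 2226
Policy B (C := 68, H + 21):
  H = 150 + 21 = 171
  C = 68
  Q = 138 − 2·171 + 3·68 = 0
Change in Q: 0 − 2226 = -2226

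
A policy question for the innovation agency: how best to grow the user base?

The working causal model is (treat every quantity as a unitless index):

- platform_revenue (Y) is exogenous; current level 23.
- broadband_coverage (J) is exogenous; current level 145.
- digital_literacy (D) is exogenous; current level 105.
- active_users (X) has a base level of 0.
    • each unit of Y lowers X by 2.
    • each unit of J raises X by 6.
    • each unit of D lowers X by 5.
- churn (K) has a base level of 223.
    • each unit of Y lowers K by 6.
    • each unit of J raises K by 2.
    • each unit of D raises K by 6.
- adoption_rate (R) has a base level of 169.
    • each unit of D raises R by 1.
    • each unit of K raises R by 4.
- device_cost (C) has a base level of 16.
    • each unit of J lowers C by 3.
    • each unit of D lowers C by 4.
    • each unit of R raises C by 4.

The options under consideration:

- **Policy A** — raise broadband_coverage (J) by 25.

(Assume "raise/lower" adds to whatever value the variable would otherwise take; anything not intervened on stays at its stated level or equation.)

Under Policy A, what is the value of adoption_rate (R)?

Policy A (J + 25):
  Y = 23
  J = 145 + 25 = 170
  D = 105
  K = 223 − 6·23 + 2·170 + 6·105 = 1055
  R = 169 + 105 + 4·1055 = 4494

4494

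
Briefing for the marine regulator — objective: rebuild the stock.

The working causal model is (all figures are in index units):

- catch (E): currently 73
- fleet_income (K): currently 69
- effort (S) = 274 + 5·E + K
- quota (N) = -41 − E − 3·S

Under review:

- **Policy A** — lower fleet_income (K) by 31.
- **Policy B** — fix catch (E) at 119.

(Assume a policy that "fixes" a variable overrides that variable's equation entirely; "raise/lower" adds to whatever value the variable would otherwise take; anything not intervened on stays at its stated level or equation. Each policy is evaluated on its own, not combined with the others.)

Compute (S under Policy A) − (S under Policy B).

-261

Policy A (K − 31):
  E = 73
  K = 69 − 31 = 38
  S = 274 + 5·73 + 38 = 677
Policy B (E := 119):
  E = 119
  K = 69
  S = 274 + 5·119 + 69 = 938
S: 677 − 938 = -261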